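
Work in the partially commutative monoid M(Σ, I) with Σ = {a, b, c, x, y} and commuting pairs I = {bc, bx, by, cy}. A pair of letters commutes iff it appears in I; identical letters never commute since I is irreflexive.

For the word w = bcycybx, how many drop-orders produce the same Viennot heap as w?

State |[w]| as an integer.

0(b) covers ∅
1(c) covers ∅
2(y) covers ∅
3(c) covers 1:c
4(y) covers 2:y
5(b) covers 0:b
6(x) covers 3:c, 4:y
floor of heap: 0:b, 1:c, 2:y
completions by unplaced set U, small U first (add the entries for U minus each lowest piece of U):
  |U|=1: {5}:1  {6}:1
  |U|=2: {0,5}:1  {3,6}:1  {4,6}:1  {5,6}:2
  |U|=3: {0,5,6}:3  {1,3,6}:1  {2,4,6}:1  {3,4,6}:2  {3,5,6}:3  {4,5,6}:3
  |U|=4: {0,3,5,6}:6  {0,4,5,6}:6  {1,3,4,6}:3  {1,3,5,6}:4  {2,3,4,6}:3  {2,4,5,6}:4  {3,4,5,6}:8
  |U|=5: {0,1,3,5,6}:10  {0,2,4,5,6}:10  {0,3,4,5,6}:20  {1,2,3,4,6}:6  {1,3,4,5,6}:15  {2,3,4,5,6}:15
  start at 0(b): 36
  start at 1(c): 45
  start at 2(y): 45
sum over floor = 126

126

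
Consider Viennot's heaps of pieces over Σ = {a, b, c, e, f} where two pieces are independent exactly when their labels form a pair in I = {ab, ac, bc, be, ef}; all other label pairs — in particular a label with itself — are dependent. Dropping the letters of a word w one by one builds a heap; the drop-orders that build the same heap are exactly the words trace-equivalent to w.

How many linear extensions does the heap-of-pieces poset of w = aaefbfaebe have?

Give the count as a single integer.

drop 0:a onto floor
drop 1:a onto {0:a}
drop 2:e onto {1:a}
drop 3:f onto {1:a}
drop 4:b onto {3:f}
drop 5:f onto {4:b}
drop 6:a onto {2:e, 5:f}
drop 7:e onto {6:a}
drop 8:b onto {5:f}
drop 9:e onto {7:e}
ground layer = {0:a}
drop-orders for the pieces not yet dropped (sum over which currently-grounded one goes next):
  1 to go: {8} 1  {9} 1
  2 to go: {7,9} 1  {8,9} 2
  3 to go: {6,7,9} 1  {7,8,9} 3
  4 to go: {2,6,7,9} 1  {6,7,8,9} 4
  5 to go: {2,6,7,8,9} 5  {5,6,7,8,9} 4
  6 to go: {2,5,6,7,8,9} 9  {4,5,6,7,8,9} 4
  7 to go: {2,4,5,6,7,8,9} 13  {3,4,5,6,7,8,9} 4
  8 to go: {2,3,4,5,6,7,8,9} 17
  if 0:a drops first: 17 orders

17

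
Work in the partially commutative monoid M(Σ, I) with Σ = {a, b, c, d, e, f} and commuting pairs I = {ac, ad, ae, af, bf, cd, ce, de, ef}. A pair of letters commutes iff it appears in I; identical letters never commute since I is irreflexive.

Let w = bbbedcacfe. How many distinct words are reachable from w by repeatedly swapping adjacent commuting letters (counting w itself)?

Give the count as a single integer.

315

drop 0:b onto floor
drop 1:b onto {0:b}
drop 2:b onto {1:b}
drop 3:e onto {2:b}
drop 4:d onto {2:b}
drop 5:c onto {2:b}
drop 6:a onto {2:b}
drop 7:c onto {5:c}
drop 8:f onto {4:d, 7:c}
drop 9:e onto {3:e}
ground layer = {0:b}
drop-orders for the pieces not yet dropped (sum over which currently-grounded one goes next):
  1 to go: {6} 1  {8} 1  {9} 1
  2 to go: {3,9} 1  {4,8} 1  {6,8} 2  {6,9} 2  {7,8} 1  {8,9} 2
  3 to go: {3,6,9} 3  {3,8,9} 3  {4,6,8} 3  {4,7,8} 2  {4,8,9} 3  {5,7,8} 1  {6,7,8} 3  {6,8,9} 6  {7,8,9} 3
  4 to go: {3,4,8,9} 6  {3,6,8,9} 12  {3,7,8,9} 6  {4,5,7,8} 3  {4,6,7,8} 8  {4,6,8,9} 12  {4,7,8,9} 8  {5,6,7,8} 4  {5,7,8,9} 4  {6,7,8,9} 12
  5 to go: {3,4,6,8,9} 30  {3,4,7,8,9} 20  {3,5,7,8,9} 10  {3,6,7,8,9} 30  {4,5,6,7,8} 15  {4,5,7,8,9} 15  {4,6,7,8,9} 40  {5,6,7,8,9} 20
  6 to go: {3,4,5,7,8,9} 45  {3,4,6,7,8,9} 120  {3,5,6,7,8,9} 60  {4,5,6,7,8,9} 90
  7 to go: {3,4,5,6,7,8,9} 315
  8 to go: {2,3,4,5,6,7,8,9} 315
  if 0:b drops first: 315 orders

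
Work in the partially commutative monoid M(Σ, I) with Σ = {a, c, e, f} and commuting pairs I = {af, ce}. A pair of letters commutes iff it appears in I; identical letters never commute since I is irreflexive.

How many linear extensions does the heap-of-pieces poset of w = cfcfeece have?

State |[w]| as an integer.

drop 0:c onto floor
drop 1:f onto {0:c}
drop 2:c onto {1:f}
drop 3:f onto {2:c}
drop 4:e onto {3:f}
drop 5:e onto {4:e}
drop 6:c onto {3:f}
drop 7:e onto {5:e}
ground layer = {0:c}
drop-orders for the pieces not yet dropped (sum over which currently-grounded one goes next):
  1 to go: {6} 1  {7} 1
  2 to go: {5,7} 1  {6,7} 2
  3 to go: {4,5,7} 1  {5,6,7} 3
  4 to go: {4,5,6,7} 4
  5 to go: {3,4,5,6,7} 4
  6 to go: {2,3,4,5,6,7} 4
  if 0:c drops first: 4 orders

4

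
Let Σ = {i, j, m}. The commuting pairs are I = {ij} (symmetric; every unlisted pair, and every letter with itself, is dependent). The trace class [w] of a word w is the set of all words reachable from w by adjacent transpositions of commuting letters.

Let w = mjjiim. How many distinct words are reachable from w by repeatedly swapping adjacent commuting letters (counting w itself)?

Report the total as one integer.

6

0(m) covers ∅
1(j) covers 0:m
2(j) covers 1:j
3(i) covers 0:m
4(i) covers 3:i
5(m) covers 2:j, 4:i
floor of heap: 0:m
completions by unplaced set U, small U first (add the entries for U minus each lowest piece of U):
  |U|=1: {5}:1
  |U|=2: {2,5}:1  {4,5}:1
  |U|=3: {1,2,5}:1  {2,4,5}:2  {3,4,5}:1
  |U|=4: {1,2,4,5}:3  {2,3,4,5}:3
  start at 0(m): 6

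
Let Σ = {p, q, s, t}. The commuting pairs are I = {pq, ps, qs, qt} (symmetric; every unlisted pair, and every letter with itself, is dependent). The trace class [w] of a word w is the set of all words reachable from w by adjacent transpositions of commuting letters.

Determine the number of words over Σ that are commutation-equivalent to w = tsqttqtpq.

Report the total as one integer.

0(t) covers ∅
1(s) covers 0:t
2(q) covers ∅
3(t) covers 1:s
4(t) covers 3:t
5(q) covers 2:q
6(t) covers 4:t
7(p) covers 6:t
8(q) covers 5:q
floor of heap: 0:t, 2:q
completions by unplaced set U, small U first (add the entries for U minus each lowest piece of U):
  |U|=1: {7}:1  {8}:1
  |U|=2: {5,8}:1  {6,7}:1  {7,8}:2
  |U|=3: {2,5,8}:1  {4,6,7}:1  {5,7,8}:3  {6,7,8}:3
  |U|=4: {2,5,7,8}:4  {3,4,6,7}:1  {4,6,7,8}:4  {5,6,7,8}:6
  |U|=5: {1,3,4,6,7}:1  {2,5,6,7,8}:10  {3,4,6,7,8}:5  {4,5,6,7,8}:10
  |U|=6: {0,1,3,4,6,7}:1  {1,3,4,6,7,8}:6  {2,4,5,6,7,8}:20  {3,4,5,6,7,8}:15
  |U|=7: {0,1,3,4,6,7,8}:7  {1,3,4,5,6,7,8}:21  {2,3,4,5,6,7,8}:35
  start at 0(t): 56
  start at 2(q): 28
sum over floor = 84

84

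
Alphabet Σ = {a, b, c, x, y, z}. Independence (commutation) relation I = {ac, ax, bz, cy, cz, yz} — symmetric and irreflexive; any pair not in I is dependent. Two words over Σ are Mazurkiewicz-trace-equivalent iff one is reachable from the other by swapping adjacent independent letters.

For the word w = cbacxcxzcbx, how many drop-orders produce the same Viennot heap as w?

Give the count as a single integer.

17

piece 0:c — minimal
piece 1:b rests on {0:c}
piece 2:a rests on {1:b}
piece 3:c rests on {1:b}
piece 4:x rests on {3:c}
piece 5:c rests on {4:x}
piece 6:x rests on {5:c}
piece 7:z rests on {2:a, 6:x}
piece 8:c rests on {6:x}
piece 9:b rests on {2:a, 8:c}
piece 10:x rests on {7:z, 9:b}
minimal pieces: {0:c}
ways to finish when only these pieces remain (= sum over removing one remaining piece with nothing left below it):
  1 left: {10}→1
  2 left: {7,10}→1  {9,10}→1
  3 left: {7,9,10}→2  {8,9,10}→1
  4 left: {2,7,9,10}→2  {7,8,9,10}→3
  5 left: {2,7,8,9,10}→5  {6,7,8,9,10}→3
  6 left: {2,6,7,8,9,10}→8  {5,6,7,8,9,10}→3
  7 left: {2,5,6,7,8,9,10}→11  {4,5,6,7,8,9,10}→3
  8 left: {2,4,5,6,7,8,9,10}→14  {3,4,5,6,7,8,9,10}→3
  9 left: {2,3,4,5,6,7,8,9,10}→17
  placing 0:c first → 17 extensions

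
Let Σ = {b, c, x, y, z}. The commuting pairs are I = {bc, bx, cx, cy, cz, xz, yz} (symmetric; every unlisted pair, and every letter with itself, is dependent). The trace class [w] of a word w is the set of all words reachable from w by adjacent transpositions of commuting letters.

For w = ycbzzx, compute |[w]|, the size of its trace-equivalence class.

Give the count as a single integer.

24

piece 0:y — minimal
piece 1:c — minimal
piece 2:b rests on {0:y}
piece 3:z rests on {2:b}
piece 4:z rests on {3:z}
piece 5:x rests on {0:y}
minimal pieces: {0:y, 1:c}
ways to finish when only these pieces remain (= sum over removing one remaining piece with nothing left below it):
  1 left: {1}→1  {4}→1  {5}→1
  2 left: {1,4}→2  {1,5}→2  {3,4}→1  {4,5}→2
  3 left: {1,3,4}→3  {1,4,5}→6  {2,3,4}→1  {3,4,5}→3
  4 left: {1,2,3,4}→4  {1,3,4,5}→12  {2,3,4,5}→4
  placing 0:y first → 20 extensions
  placing 1:c first → 4 extensions
total linear extensions = 24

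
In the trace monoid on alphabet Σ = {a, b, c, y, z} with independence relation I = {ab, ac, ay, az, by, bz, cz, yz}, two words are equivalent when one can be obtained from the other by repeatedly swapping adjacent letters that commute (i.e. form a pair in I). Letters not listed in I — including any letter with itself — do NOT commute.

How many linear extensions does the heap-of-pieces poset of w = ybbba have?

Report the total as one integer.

20

piece 0:y — minimal
piece 1:b — minimal
piece 2:b rests on {1:b}
piece 3:b rests on {2:b}
piece 4:a — minimal
minimal pieces: {0:y, 1:b, 4:a}
ways to finish when only these pieces remain (= sum over removing one remaining piece with nothing left below it):
  1 left: {0}→1  {3}→1  {4}→1
  2 left: {0,3}→2  {0,4}→2  {2,3}→1  {3,4}→2
  3 left: {0,2,3}→3  {0,3,4}→6  {1,2,3}→1  {2,3,4}→3
  placing 0:y first → 4 extensions
  placing 1:b first → 12 extensions
  placing 4:a first → 4 extensions
total linear extensions = 20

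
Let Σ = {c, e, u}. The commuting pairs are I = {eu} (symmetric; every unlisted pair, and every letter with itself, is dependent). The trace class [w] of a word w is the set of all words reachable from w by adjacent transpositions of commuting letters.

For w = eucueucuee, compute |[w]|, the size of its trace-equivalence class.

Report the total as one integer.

18

piece 0:e — minimal
piece 1:u — minimal
piece 2:c rests on {0:e, 1:u}
piece 3:u rests on {2:c}
piece 4:e rests on {2:c}
piece 5:u rests on {3:u}
piece 6:c rests on {4:e, 5:u}
piece 7:u rests on {6:c}
piece 8:e rests on {6:c}
piece 9:e rests on {8:e}
minimal pieces: {0:e, 1:u}
ways to finish when only these pieces remain (= sum over removing one remaining piece with nothing left below it):
  1 left: {7}→1  {9}→1
  2 left: {7,9}→2  {8,9}→1
  3 left: {7,8,9}→3
  4 left: {6,7,8,9}→3
  5 left: {4,6,7,8,9}→3  {5,6,7,8,9}→3
  6 left: {3,5,6,7,8,9}→3  {4,5,6,7,8,9}→6
  7 left: {3,4,5,6,7,8,9}→9
  8 left: {2,3,4,5,6,7,8,9}→9
  placing 0:e first → 9 extensions
  placing 1:u first → 9 extensions
total linear extensions = 18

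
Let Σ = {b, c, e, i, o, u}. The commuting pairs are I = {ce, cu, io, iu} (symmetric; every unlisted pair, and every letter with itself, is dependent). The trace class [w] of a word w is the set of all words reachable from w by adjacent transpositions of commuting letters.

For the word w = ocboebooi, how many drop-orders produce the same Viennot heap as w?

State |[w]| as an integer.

3

drop 0:o onto floor
drop 1:c onto {0:o}
drop 2:b onto {1:c}
drop 3:o onto {2:b}
drop 4:e onto {3:o}
drop 5:b onto {4:e}
drop 6:o onto {5:b}
drop 7:o onto {6:o}
drop 8:i onto {5:b}
ground layer = {0:o}
drop-orders for the pieces not yet dropped (sum over which currently-grounded one goes next):
  1 to go: {7} 1  {8} 1
  2 to go: {6,7} 1  {7,8} 2
  3 to go: {6,7,8} 3
  4 to go: {5,6,7,8} 3
  5 to go: {4,5,6,7,8} 3
  6 to go: {3,4,5,6,7,8} 3
  7 to go: {2,3,4,5,6,7,8} 3
  if 0:o drops first: 3 orders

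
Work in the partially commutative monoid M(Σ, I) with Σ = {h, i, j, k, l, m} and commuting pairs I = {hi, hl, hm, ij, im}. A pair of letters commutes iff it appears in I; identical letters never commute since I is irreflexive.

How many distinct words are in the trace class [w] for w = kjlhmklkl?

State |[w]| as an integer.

3

0(k) covers ∅
1(j) covers 0:k
2(l) covers 1:j
3(h) covers 1:j
4(m) covers 2:l
5(k) covers 3:h, 4:m
6(l) covers 5:k
7(k) covers 6:l
8(l) covers 7:k
floor of heap: 0:k
completions by unplaced set U, small U first (add the entries for U minus each lowest piece of U):
  |U|=1: {8}:1
  |U|=2: {7,8}:1
  |U|=3: {6,7,8}:1
  |U|=4: {5,6,7,8}:1
  |U|=5: {3,5,6,7,8}:1  {4,5,6,7,8}:1
  |U|=6: {2,4,5,6,7,8}:1  {3,4,5,6,7,8}:2
  |U|=7: {2,3,4,5,6,7,8}:3
  start at 0(k): 3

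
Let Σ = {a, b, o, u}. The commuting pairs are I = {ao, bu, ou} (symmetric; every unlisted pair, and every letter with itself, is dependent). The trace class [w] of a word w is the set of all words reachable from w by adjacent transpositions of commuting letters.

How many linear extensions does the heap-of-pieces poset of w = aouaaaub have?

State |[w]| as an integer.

drop 0:a onto floor
drop 1:o onto floor
drop 2:u onto {0:a}
drop 3:a onto {2:u}
drop 4:a onto {3:a}
drop 5:a onto {4:a}
drop 6:u onto {5:a}
drop 7:b onto {1:o, 5:a}
ground layer = {0:a, 1:o}
drop-orders for the pieces not yet dropped (sum over which currently-grounded one goes next):
  1 to go: {6} 1  {7} 1
  2 to go: {1,7} 1  {6,7} 2
  3 to go: {1,6,7} 3  {5,6,7} 2
  4 to go: {1,5,6,7} 5  {4,5,6,7} 2
  5 to go: {1,4,5,6,7} 7  {3,4,5,6,7} 2
  6 to go: {1,3,4,5,6,7} 9  {2,3,4,5,6,7} 2
  if 0:a drops first: 11 orders
  if 1:o drops first: 2 orders
heap linearizations: 13

13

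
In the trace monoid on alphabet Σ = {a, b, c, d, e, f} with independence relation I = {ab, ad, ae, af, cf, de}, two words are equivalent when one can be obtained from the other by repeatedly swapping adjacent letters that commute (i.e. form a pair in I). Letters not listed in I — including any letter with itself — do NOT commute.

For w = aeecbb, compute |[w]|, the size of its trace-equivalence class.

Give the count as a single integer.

drop 0:a onto floor
drop 1:e onto floor
drop 2:e onto {1:e}
drop 3:c onto {0:a, 2:e}
drop 4:b onto {3:c}
drop 5:b onto {4:b}
ground layer = {0:a, 1:e}
drop-orders for the pieces not yet dropped (sum over which currently-grounded one goes next):
  1 to go: {5} 1
  2 to go: {4,5} 1
  3 to go: {3,4,5} 1
  4 to go: {0,3,4,5} 1  {2,3,4,5} 1
  if 0:a drops first: 1 orders
  if 1:e drops first: 2 orders
heap linearizations: 3

3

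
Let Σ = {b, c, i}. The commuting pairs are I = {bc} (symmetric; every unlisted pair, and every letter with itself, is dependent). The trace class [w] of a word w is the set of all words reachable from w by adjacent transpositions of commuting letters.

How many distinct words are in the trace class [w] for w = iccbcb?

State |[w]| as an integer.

10

drop 0:i onto floor
drop 1:c onto {0:i}
drop 2:c onto {1:c}
drop 3:b onto {0:i}
drop 4:c onto {2:c}
drop 5:b onto {3:b}
ground layer = {0:i}
drop-orders for the pieces not yet dropped (sum over which currently-grounded one goes next):
  1 to go: {4} 1  {5} 1
  2 to go: {2,4} 1  {3,5} 1  {4,5} 2
  3 to go: {1,2,4} 1  {2,4,5} 3  {3,4,5} 3
  4 to go: {1,2,4,5} 4  {2,3,4,5} 6
  if 0:i drops first: 10 orders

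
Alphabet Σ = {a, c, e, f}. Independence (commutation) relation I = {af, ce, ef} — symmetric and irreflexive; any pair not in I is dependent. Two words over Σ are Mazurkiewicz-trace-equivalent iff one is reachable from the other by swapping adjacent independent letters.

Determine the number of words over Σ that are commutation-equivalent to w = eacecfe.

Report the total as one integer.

10

0(e) covers ∅
1(a) covers 0:e
2(c) covers 1:a
3(e) covers 1:a
4(c) covers 2:c
5(f) covers 4:c
6(e) covers 3:e
floor of heap: 0:e
completions by unplaced set U, small U first (add the entries for U minus each lowest piece of U):
  |U|=1: {5}:1  {6}:1
  |U|=2: {3,6}:1  {4,5}:1  {5,6}:2
  |U|=3: {2,4,5}:1  {3,5,6}:3  {4,5,6}:3
  |U|=4: {2,4,5,6}:4  {3,4,5,6}:6
  |U|=5: {2,3,4,5,6}:10
  start at 0(e): 10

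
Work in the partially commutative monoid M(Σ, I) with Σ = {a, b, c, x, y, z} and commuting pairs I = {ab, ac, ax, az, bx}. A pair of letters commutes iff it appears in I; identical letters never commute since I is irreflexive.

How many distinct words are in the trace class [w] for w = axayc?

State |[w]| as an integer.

#0=a has no predecessor
#1=x has no predecessor
#2=a depends on [0:a]
#3=y depends on [1:x, 2:a]
#4=c depends on [3:y]
sources: [0:a, 1:x]
N(rest) = Σ N(rest − s) over sources s of rest; N(one piece) = 1:
  size 1 → [4]=1
  size 2 → [3,4]=1
  size 3 → [1,3,4]=1  [2,3,4]=1
  first=0(a) contributes 2
  first=1(x) contributes 1
|[w]| = 3

3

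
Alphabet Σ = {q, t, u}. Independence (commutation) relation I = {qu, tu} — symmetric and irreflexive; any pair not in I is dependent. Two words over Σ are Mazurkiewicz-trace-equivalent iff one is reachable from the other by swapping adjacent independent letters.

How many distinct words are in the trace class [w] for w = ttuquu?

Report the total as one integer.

#0=t has no predecessor
#1=t depends on [0:t]
#2=u has no predecessor
#3=q depends on [1:t]
#4=u depends on [2:u]
#5=u depends on [4:u]
sources: [0:t, 2:u]
N(rest) = Σ N(rest − s) over sources s of rest; N(one piece) = 1:
  size 1 → [3]=1  [5]=1
  size 2 → [1,3]=1  [3,5]=2  [4,5]=1
  size 3 → [0,1,3]=1  [1,3,5]=3  [2,4,5]=1  [3,4,5]=3
  size 4 → [0,1,3,5]=4  [1,3,4,5]=6  [2,3,4,5]=4
  first=0(t) contributes 10
  first=2(u) contributes 10
|[w]| = 20

20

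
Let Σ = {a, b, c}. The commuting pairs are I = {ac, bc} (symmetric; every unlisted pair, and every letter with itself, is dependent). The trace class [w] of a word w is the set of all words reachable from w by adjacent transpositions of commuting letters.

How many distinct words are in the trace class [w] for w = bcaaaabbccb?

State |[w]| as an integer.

165

0(b) covers ∅
1(c) covers ∅
2(a) covers 0:b
3(a) covers 2:a
4(a) covers 3:a
5(a) covers 4:a
6(b) covers 5:a
7(b) covers 6:b
8(c) covers 1:c
9(c) covers 8:c
10(b) covers 7:b
floor of heap: 0:b, 1:c
completions by unplaced set U, small U first (add the entries for U minus each lowest piece of U):
  |U|=1: {9}:1  {10}:1
  |U|=2: {7,10}:1  {8,9}:1  {9,10}:2
  |U|=3: {1,8,9}:1  {6,7,10}:1  {7,9,10}:3  {8,9,10}:3
  |U|=4: {1,8,9,10}:4  {5,6,7,10}:1  {6,7,9,10}:4  {7,8,9,10}:6
  |U|=5: {1,7,8,9,10}:10  {4,5,6,7,10}:1  {5,6,7,9,10}:5  {6,7,8,9,10}:10
  |U|=6: {1,6,7,8,9,10}:20  {3,4,5,6,7,10}:1  {4,5,6,7,9,10}:6  {5,6,7,8,9,10}:15
  |U|=7: {1,5,6,7,8,9,10}:35  {2,3,4,5,6,7,10}:1  {3,4,5,6,7,9,10}:7  {4,5,6,7,8,9,10}:21
  |U|=8: {0,2,3,4,5,6,7,10}:1  {1,4,5,6,7,8,9,10}:56  {2,3,4,5,6,7,9,10}:8  {3,4,5,6,7,8,9,10}:28
  |U|=9: {0,2,3,4,5,6,7,9,10}:9  {1,3,4,5,6,7,8,9,10}:84  {2,3,4,5,6,7,8,9,10}:36
  start at 0(b): 120
  start at 1(c): 45
sum over floor = 165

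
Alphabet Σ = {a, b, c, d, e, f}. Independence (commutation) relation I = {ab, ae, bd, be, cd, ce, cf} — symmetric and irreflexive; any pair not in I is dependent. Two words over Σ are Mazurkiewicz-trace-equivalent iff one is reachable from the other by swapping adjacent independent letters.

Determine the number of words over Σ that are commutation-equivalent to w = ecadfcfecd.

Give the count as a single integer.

70

drop 0:e onto floor
drop 1:c onto floor
drop 2:a onto {1:c}
drop 3:d onto {0:e, 2:a}
drop 4:f onto {3:d}
drop 5:c onto {2:a}
drop 6:f onto {4:f}
drop 7:e onto {6:f}
drop 8:c onto {5:c}
drop 9:d onto {7:e}
ground layer = {0:e, 1:c}
drop-orders for the pieces not yet dropped (sum over which currently-grounded one goes next):
  1 to go: {8} 1  {9} 1
  2 to go: {5,8} 1  {7,9} 1  {8,9} 2
  3 to go: {5,8,9} 3  {6,7,9} 1  {7,8,9} 3
  4 to go: {4,6,7,9} 1  {5,7,8,9} 6  {6,7,8,9} 4
  5 to go: {3,4,6,7,9} 1  {4,6,7,8,9} 5  {5,6,7,8,9} 10
  6 to go: {0,3,4,6,7,9} 1  {3,4,6,7,8,9} 6  {4,5,6,7,8,9} 15
  7 to go: {0,3,4,6,7,8,9} 7  {3,4,5,6,7,8,9} 21
  8 to go: {0,3,4,5,6,7,8,9} 28  {2,3,4,5,6,7,8,9} 21
  if 0:e drops first: 21 orders
  if 1:c drops first: 49 orders
heap linearizations: 70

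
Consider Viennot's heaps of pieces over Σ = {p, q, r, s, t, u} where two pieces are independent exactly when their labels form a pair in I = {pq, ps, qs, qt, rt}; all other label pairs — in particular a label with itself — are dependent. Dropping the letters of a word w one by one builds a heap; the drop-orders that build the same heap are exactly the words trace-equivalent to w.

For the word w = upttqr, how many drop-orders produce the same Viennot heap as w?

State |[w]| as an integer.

9

#0=u has no predecessor
#1=p depends on [0:u]
#2=t depends on [1:p]
#3=t depends on [2:t]
#4=q depends on [0:u]
#5=r depends on [1:p, 4:q]
sources: [0:u]
N(rest) = Σ N(rest − s) over sources s of rest; N(one piece) = 1:
  size 1 → [3]=1  [5]=1
  size 2 → [2,3]=1  [3,5]=2  [4,5]=1
  size 3 → [2,3,5]=3  [3,4,5]=3
  size 4 → [1,2,3,5]=3  [2,3,4,5]=6
  first=0(u) contributes 9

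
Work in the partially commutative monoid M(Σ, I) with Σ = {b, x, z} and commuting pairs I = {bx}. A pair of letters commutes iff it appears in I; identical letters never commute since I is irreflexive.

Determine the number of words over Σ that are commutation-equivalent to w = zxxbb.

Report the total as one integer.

6

#0=z has no predecessor
#1=x depends on [0:z]
#2=x depends on [1:x]
#3=b depends on [0:z]
#4=b depends on [3:b]
sources: [0:z]
N(rest) = Σ N(rest − s) over sources s of rest; N(one piece) = 1:
  size 1 → [2]=1  [4]=1
  size 2 → [1,2]=1  [2,4]=2  [3,4]=1
  size 3 → [1,2,4]=3  [2,3,4]=3
  first=0(z) contributes 6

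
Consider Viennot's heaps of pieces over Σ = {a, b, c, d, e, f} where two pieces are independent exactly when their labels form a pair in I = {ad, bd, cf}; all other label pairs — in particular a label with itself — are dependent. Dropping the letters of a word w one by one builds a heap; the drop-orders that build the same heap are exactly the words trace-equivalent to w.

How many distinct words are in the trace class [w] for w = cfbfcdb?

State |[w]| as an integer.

8

drop 0:c onto floor
drop 1:f onto floor
drop 2:b onto {0:c, 1:f}
drop 3:f onto {2:b}
drop 4:c onto {2:b}
drop 5:d onto {3:f, 4:c}
drop 6:b onto {3:f, 4:c}
ground layer = {0:c, 1:f}
drop-orders for the pieces not yet dropped (sum over which currently-grounded one goes next):
  1 to go: {5} 1  {6} 1
  2 to go: {5,6} 2
  3 to go: {3,5,6} 2  {4,5,6} 2
  4 to go: {3,4,5,6} 4
  5 to go: {2,3,4,5,6} 4
  if 0:c drops first: 4 orders
  if 1:f drops first: 4 orders
heap linearizations: 8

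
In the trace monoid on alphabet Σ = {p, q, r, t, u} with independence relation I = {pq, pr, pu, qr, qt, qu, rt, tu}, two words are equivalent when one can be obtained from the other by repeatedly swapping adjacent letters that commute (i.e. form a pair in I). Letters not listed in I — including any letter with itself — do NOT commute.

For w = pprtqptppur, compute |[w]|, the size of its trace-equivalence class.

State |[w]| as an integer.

1320

piece 0:p — minimal
piece 1:p rests on {0:p}
piece 2:r — minimal
piece 3:t rests on {1:p}
piece 4:q — minimal
piece 5:p rests on {3:t}
piece 6:t rests on {5:p}
piece 7:p rests on {6:t}
piece 8:p rests on {7:p}
piece 9:u rests on {2:r}
piece 10:r rests on {9:u}
minimal pieces: {0:p, 2:r, 4:q}
ways to finish when only these pieces remain (= sum over removing one remaining piece with nothing left below it):
  1 left: {4}→1  {8}→1  {10}→1
  2 left: {4,8}→2  {4,10}→2  {7,8}→1  {8,10}→2  {9,10}→1
  3 left: {2,9,10}→1  {4,7,8}→3  {4,8,10}→6  {4,9,10}→3  {6,7,8}→1  {7,8,10}→3  {8,9,10}→3
  4 left: {2,4,9,10}→4  {2,8,9,10}→4  {4,6,7,8}→4  {4,7,8,10}→12  {4,8,9,10}→12  {5,6,7,8}→1  {6,7,8,10}→4  {7,8,9,10}→6
  5 left: {2,4,8,9,10}→20  {2,7,8,9,10}→10  {3,5,6,7,8}→1  {4,5,6,7,8}→5  {4,6,7,8,10}→20  {4,7,8,9,10}→30  {5,6,7,8,10}→5  {6,7,8,9,10}→10
  6 left: {1,3,5,6,7,8}→1  {2,4,7,8,9,10}→60  {2,6,7,8,9,10}→20  {3,4,5,6,7,8}→6  {3,5,6,7,8,10}→6  {4,5,6,7,8,10}→30  {4,6,7,8,9,10}→60  {5,6,7,8,9,10}→15
  7 left: {0,1,3,5,6,7,8}→1  {1,3,4,5,6,7,8}→7  {1,3,5,6,7,8,10}→7  {2,4,6,7,8,9,10}→140  {2,5,6,7,8,9,10}→35  {3,4,5,6,7,8,10}→42  {3,5,6,7,8,9,10}→21  {4,5,6,7,8,9,10}→105
  8 left: {0,1,3,4,5,6,7,8}→8  {0,1,3,5,6,7,8,10}→8  {1,3,4,5,6,7,8,10}→56  {1,3,5,6,7,8,9,10}→28  {2,3,5,6,7,8,9,10}→56  {2,4,5,6,7,8,9,10}→280  {3,4,5,6,7,8,9,10}→168
  9 left: {0,1,3,4,5,6,7,8,10}→72  {0,1,3,5,6,7,8,9,10}→36  {1,2,3,5,6,7,8,9,10}→84  {1,3,4,5,6,7,8,9,10}→252  {2,3,4,5,6,7,8,9,10}→504
  placing 0:p first → 840 extensions
  placing 2:r first → 360 extensions
  placing 4:q first → 120 extensions
total linear extensions = 1320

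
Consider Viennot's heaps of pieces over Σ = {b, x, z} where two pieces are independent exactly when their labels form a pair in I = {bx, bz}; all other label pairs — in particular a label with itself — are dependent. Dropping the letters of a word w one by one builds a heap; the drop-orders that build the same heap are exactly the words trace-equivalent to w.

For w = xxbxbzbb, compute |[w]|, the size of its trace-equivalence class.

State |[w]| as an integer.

#0=x has no predecessor
#1=x depends on [0:x]
#2=b has no predecessor
#3=x depends on [1:x]
#4=b depends on [2:b]
#5=z depends on [3:x]
#6=b depends on [4:b]
#7=b depends on [6:b]
sources: [0:x, 2:b]
N(rest) = Σ N(rest − s) over sources s of rest; N(one piece) = 1:
  size 1 → [5]=1  [7]=1
  size 2 → [3,5]=1  [5,7]=2  [6,7]=1
  size 3 → [1,3,5]=1  [3,5,7]=3  [4,6,7]=1  [5,6,7]=3
  size 4 → [0,1,3,5]=1  [1,3,5,7]=4  [2,4,6,7]=1  [3,5,6,7]=6  [4,5,6,7]=4
  size 5 → [0,1,3,5,7]=5  [1,3,5,6,7]=10  [2,4,5,6,7]=5  [3,4,5,6,7]=10
  size 6 → [0,1,3,5,6,7]=15  [1,3,4,5,6,7]=20  [2,3,4,5,6,7]=15
  first=0(x) contributes 35
  first=2(b) contributes 35
|[w]| = 70

70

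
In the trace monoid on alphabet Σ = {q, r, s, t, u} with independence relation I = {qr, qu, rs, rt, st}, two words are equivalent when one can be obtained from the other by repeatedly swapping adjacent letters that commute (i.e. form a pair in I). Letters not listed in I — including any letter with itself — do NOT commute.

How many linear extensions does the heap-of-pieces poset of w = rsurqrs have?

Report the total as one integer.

piece 0:r — minimal
piece 1:s — minimal
piece 2:u rests on {0:r, 1:s}
piece 3:r rests on {2:u}
piece 4:q rests on {1:s}
piece 5:r rests on {3:r}
piece 6:s rests on {2:u, 4:q}
minimal pieces: {0:r, 1:s}
ways to finish when only these pieces remain (= sum over removing one remaining piece with nothing left below it):
  1 left: {5}→1  {6}→1
  2 left: {3,5}→1  {4,6}→1  {5,6}→2
  3 left: {3,5,6}→3  {4,5,6}→3
  4 left: {2,3,5,6}→3  {3,4,5,6}→6
  5 left: {0,2,3,5,6}→3  {2,3,4,5,6}→9
  placing 0:r first → 9 extensions
  placing 1:s first → 12 extensions
total linear extensions = 21

21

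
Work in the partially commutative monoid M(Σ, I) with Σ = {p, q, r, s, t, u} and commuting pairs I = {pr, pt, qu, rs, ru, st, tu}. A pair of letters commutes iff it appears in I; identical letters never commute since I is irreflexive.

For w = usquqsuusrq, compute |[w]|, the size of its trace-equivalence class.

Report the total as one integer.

drop 0:u onto floor
drop 1:s onto {0:u}
drop 2:q onto {1:s}
drop 3:u onto {1:s}
drop 4:q onto {2:q}
drop 5:s onto {3:u, 4:q}
drop 6:u onto {5:s}
drop 7:u onto {6:u}
drop 8:s onto {7:u}
drop 9:r onto {4:q}
drop 10:q onto {8:s, 9:r}
ground layer = {0:u}
drop-orders for the pieces not yet dropped (sum over which currently-grounded one goes next):
  1 to go: {10} 1
  2 to go: {8,10} 1  {9,10} 1
  3 to go: {7,8,10} 1  {8,9,10} 2
  4 to go: {6,7,8,10} 1  {7,8,9,10} 3
  5 to go: {5,6,7,8,10} 1  {6,7,8,9,10} 4
  6 to go: {3,5,6,7,8,10} 1  {5,6,7,8,9,10} 5
  7 to go: {3,5,6,7,8,9,10} 6  {4,5,6,7,8,9,10} 5
  8 to go: {2,4,5,6,7,8,9,10} 5  {3,4,5,6,7,8,9,10} 11
  9 to go: {2,3,4,5,6,7,8,9,10} 16
  if 0:u drops first: 16 orders

16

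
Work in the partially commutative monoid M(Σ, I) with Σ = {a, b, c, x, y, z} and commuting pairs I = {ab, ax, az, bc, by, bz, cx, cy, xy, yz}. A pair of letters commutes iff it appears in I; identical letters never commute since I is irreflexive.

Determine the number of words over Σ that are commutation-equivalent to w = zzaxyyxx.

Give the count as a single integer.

#0=z has no predecessor
#1=z depends on [0:z]
#2=a has no predecessor
#3=x depends on [1:z]
#4=y depends on [2:a]
#5=y depends on [4:y]
#6=x depends on [3:x]
#7=x depends on [6:x]
sources: [0:z, 2:a]
N(rest) = Σ N(rest − s) over sources s of rest; N(one piece) = 1:
  size 1 → [5]=1  [7]=1
  size 2 → [4,5]=1  [5,7]=2  [6,7]=1
  size 3 → [2,4,5]=1  [3,6,7]=1  [4,5,7]=3  [5,6,7]=3
  size 4 → [1,3,6,7]=1  [2,4,5,7]=4  [3,5,6,7]=4  [4,5,6,7]=6
  size 5 → [0,1,3,6,7]=1  [1,3,5,6,7]=5  [2,4,5,6,7]=10  [3,4,5,6,7]=10
  size 6 → [0,1,3,5,6,7]=6  [1,3,4,5,6,7]=15  [2,3,4,5,6,7]=20
  first=0(z) contributes 35
  first=2(a) contributes 21
|[w]| = 56

56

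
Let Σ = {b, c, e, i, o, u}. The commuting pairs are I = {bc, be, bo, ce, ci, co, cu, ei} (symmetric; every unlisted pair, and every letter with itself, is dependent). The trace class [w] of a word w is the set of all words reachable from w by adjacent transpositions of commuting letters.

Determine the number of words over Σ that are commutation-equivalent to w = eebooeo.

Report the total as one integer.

7

piece 0:e — minimal
piece 1:e rests on {0:e}
piece 2:b — minimal
piece 3:o rests on {1:e}
piece 4:o rests on {3:o}
piece 5:e rests on {4:o}
piece 6:o rests on {5:e}
minimal pieces: {0:e, 2:b}
ways to finish when only these pieces remain (= sum over removing one remaining piece with nothing left below it):
  1 left: {2}→1  {6}→1
  2 left: {2,6}→2  {5,6}→1
  3 left: {2,5,6}→3  {4,5,6}→1
  4 left: {2,4,5,6}→4  {3,4,5,6}→1
  5 left: {1,3,4,5,6}→1  {2,3,4,5,6}→5
  placing 0:e first → 6 extensions
  placing 2:b first → 1 extensions
total linear extensions = 7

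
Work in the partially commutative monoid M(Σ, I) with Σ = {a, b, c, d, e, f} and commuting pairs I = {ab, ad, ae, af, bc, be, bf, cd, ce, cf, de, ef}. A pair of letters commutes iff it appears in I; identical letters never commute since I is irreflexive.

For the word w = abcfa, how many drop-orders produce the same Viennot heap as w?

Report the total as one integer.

20

#0=a has no predecessor
#1=b has no predecessor
#2=c depends on [0:a]
#3=f has no predecessor
#4=a depends on [2:c]
sources: [0:a, 1:b, 3:f]
N(rest) = Σ N(rest − s) over sources s of rest; N(one piece) = 1:
  size 1 → [1]=1  [3]=1  [4]=1
  size 2 → [1,3]=2  [1,4]=2  [2,4]=1  [3,4]=2
  size 3 → [0,2,4]=1  [1,2,4]=3  [1,3,4]=6  [2,3,4]=3
  first=0(a) contributes 12
  first=1(b) contributes 4
  first=3(f) contributes 4
|[w]| = 20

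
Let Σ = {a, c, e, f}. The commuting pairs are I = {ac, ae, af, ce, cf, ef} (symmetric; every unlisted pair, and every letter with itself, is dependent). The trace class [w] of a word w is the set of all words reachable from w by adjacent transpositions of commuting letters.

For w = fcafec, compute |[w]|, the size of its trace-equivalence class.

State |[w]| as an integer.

180

#0=f has no predecessor
#1=c has no predecessor
#2=a has no predecessor
#3=f depends on [0:f]
#4=e has no predecessor
#5=c depends on [1:c]
sources: [0:f, 1:c, 2:a, 4:e]
N(rest) = Σ N(rest − s) over sources s of rest; N(one piece) = 1:
  size 1 → [2]=1  [3]=1  [4]=1  [5]=1
  size 2 → [0,3]=1  [1,5]=1  [2,3]=2  [2,4]=2  [2,5]=2  [3,4]=2  [3,5]=2  [4,5]=2
  size 3 → [0,2,3]=3  [0,3,4]=3  [0,3,5]=3  [1,2,5]=3  [1,3,5]=3  [1,4,5]=3  [2,3,4]=6  [2,3,5]=6  [2,4,5]=6  [3,4,5]=6
  size 4 → [0,1,3,5]=6  [0,2,3,4]=12  [0,2,3,5]=12  [0,3,4,5]=12  [1,2,3,5]=12  [1,2,4,5]=12  [1,3,4,5]=12  [2,3,4,5]=24
  first=0(f) contributes 60
  first=1(c) contributes 60
  first=2(a) contributes 30
  first=4(e) contributes 30
|[w]| = 180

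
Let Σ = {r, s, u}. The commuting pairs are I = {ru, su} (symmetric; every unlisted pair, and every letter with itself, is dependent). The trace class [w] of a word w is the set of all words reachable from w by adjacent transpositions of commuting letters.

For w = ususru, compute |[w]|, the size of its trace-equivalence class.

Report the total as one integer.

20

#0=u has no predecessor
#1=s has no predecessor
#2=u depends on [0:u]
#3=s depends on [1:s]
#4=r depends on [3:s]
#5=u depends on [2:u]
sources: [0:u, 1:s]
N(rest) = Σ N(rest − s) over sources s of rest; N(one piece) = 1:
  size 1 → [4]=1  [5]=1
  size 2 → [2,5]=1  [3,4]=1  [4,5]=2
  size 3 → [0,2,5]=1  [1,3,4]=1  [2,4,5]=3  [3,4,5]=3
  size 4 → [0,2,4,5]=4  [1,3,4,5]=4  [2,3,4,5]=6
  first=0(u) contributes 10
  first=1(s) contributes 10
|[w]| = 20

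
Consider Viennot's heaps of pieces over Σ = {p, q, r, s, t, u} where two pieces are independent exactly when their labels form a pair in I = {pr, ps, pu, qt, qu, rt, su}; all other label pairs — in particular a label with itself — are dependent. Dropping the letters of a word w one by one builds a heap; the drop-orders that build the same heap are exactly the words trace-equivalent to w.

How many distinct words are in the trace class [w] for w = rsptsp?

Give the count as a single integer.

#0=r has no predecessor
#1=s depends on [0:r]
#2=p has no predecessor
#3=t depends on [1:s, 2:p]
#4=s depends on [3:t]
#5=p depends on [3:t]
sources: [0:r, 2:p]
N(rest) = Σ N(rest − s) over sources s of rest; N(one piece) = 1:
  size 1 → [4]=1  [5]=1
  size 2 → [4,5]=2
  size 3 → [3,4,5]=2
  size 4 → [1,3,4,5]=2  [2,3,4,5]=2
  first=0(r) contributes 4
  first=2(p) contributes 2
|[w]| = 6

6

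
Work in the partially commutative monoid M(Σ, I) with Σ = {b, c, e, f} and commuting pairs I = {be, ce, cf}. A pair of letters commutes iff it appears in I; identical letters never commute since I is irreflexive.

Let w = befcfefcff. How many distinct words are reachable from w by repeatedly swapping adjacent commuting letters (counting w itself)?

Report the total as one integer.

64

#0=b has no predecessor
#1=e has no predecessor
#2=f depends on [0:b, 1:e]
#3=c depends on [0:b]
#4=f depends on [2:f]
#5=e depends on [4:f]
#6=f depends on [5:e]
#7=c depends on [3:c]
#8=f depends on [6:f]
#9=f depends on [8:f]
sources: [0:b, 1:e]
N(rest) = Σ N(rest − s) over sources s of rest; N(one piece) = 1:
  size 1 → [7]=1  [9]=1
  size 2 → [3,7]=1  [7,9]=2  [8,9]=1
  size 3 → [3,7,9]=3  [6,8,9]=1  [7,8,9]=3
  size 4 → [3,7,8,9]=6  [5,6,8,9]=1  [6,7,8,9]=4
  size 5 → [3,6,7,8,9]=10  [4,5,6,8,9]=1  [5,6,7,8,9]=5
  size 6 → [2,4,5,6,8,9]=1  [3,5,6,7,8,9]=15  [4,5,6,7,8,9]=6
  size 7 → [1,2,4,5,6,8,9]=1  [2,4,5,6,7,8,9]=7  [3,4,5,6,7,8,9]=21
  size 8 → [1,2,4,5,6,7,8,9]=8  [2,3,4,5,6,7,8,9]=28
  first=0(b) contributes 36
  first=1(e) contributes 28
|[w]| = 64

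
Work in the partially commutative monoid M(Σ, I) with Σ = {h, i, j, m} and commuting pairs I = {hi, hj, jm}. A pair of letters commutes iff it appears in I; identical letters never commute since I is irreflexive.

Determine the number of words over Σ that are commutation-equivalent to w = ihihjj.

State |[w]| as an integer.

0(i) covers ∅
1(h) covers ∅
2(i) covers 0:i
3(h) covers 1:h
4(j) covers 2:i
5(j) covers 4:j
floor of heap: 0:i, 1:h
completions by unplaced set U, small U first (add the entries for U minus each lowest piece of U):
  |U|=1: {3}:1  {5}:1
  |U|=2: {1,3}:1  {3,5}:2  {4,5}:1
  |U|=3: {1,3,5}:3  {2,4,5}:1  {3,4,5}:3
  |U|=4: {0,2,4,5}:1  {1,3,4,5}:6  {2,3,4,5}:4
  start at 0(i): 10
  start at 1(h): 5
sum over floor = 15

15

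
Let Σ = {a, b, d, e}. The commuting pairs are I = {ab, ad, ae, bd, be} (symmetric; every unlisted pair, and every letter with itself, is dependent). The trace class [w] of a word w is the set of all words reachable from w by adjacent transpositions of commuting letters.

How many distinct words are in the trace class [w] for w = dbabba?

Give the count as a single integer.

60

0(d) covers ∅
1(b) covers ∅
2(a) covers ∅
3(b) covers 1:b
4(b) covers 3:b
5(a) covers 2:a
floor of heap: 0:d, 1:b, 2:a
completions by unplaced set U, small U first (add the entries for U minus each lowest piece of U):
  |U|=1: {0}:1  {4}:1  {5}:1
  |U|=2: {0,4}:2  {0,5}:2  {2,5}:1  {3,4}:1  {4,5}:2
  |U|=3: {0,2,5}:3  {0,3,4}:3  {0,4,5}:6  {1,3,4}:1  {2,4,5}:3  {3,4,5}:3
  |U|=4: {0,1,3,4}:4  {0,2,4,5}:12  {0,3,4,5}:12  {1,3,4,5}:4  {2,3,4,5}:6
  start at 0(d): 10
  start at 1(b): 30
  start at 2(a): 20
sum over floor = 60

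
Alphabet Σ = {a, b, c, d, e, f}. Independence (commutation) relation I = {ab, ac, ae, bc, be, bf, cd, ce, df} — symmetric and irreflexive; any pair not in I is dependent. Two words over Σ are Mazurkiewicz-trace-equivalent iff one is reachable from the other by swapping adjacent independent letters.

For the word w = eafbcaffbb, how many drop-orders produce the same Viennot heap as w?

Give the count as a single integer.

piece 0:e — minimal
piece 1:a — minimal
piece 2:f rests on {0:e, 1:a}
piece 3:b — minimal
piece 4:c rests on {2:f}
piece 5:a rests on {2:f}
piece 6:f rests on {4:c, 5:a}
piece 7:f rests on {6:f}
piece 8:b rests on {3:b}
piece 9:b rests on {8:b}
minimal pieces: {0:e, 1:a, 3:b}
ways to finish when only these pieces remain (= sum over removing one remaining piece with nothing left below it):
  1 left: {7}→1  {9}→1
  2 left: {6,7}→1  {7,9}→2  {8,9}→1
  3 left: {3,8,9}→1  {4,6,7}→1  {5,6,7}→1  {6,7,9}→3  {7,8,9}→3
  4 left: {3,7,8,9}→4  {4,5,6,7}→2  {4,6,7,9}→4  {5,6,7,9}→4  {6,7,8,9}→6
  5 left: {2,4,5,6,7}→2  {3,6,7,8,9}→10  {4,5,6,7,9}→10  {4,6,7,8,9}→10  {5,6,7,8,9}→10
  6 left: {0,2,4,5,6,7}→2  {1,2,4,5,6,7}→2  {2,4,5,6,7,9}→12  {3,4,6,7,8,9}→20  {3,5,6,7,8,9}→20  {4,5,6,7,8,9}→30
  7 left: {0,1,2,4,5,6,7}→4  {0,2,4,5,6,7,9}→14  {1,2,4,5,6,7,9}→14  {2,4,5,6,7,8,9}→42  {3,4,5,6,7,8,9}→70
  8 left: {0,1,2,4,5,6,7,9}→32  {0,2,4,5,6,7,8,9}→56  {1,2,4,5,6,7,8,9}→56  {2,3,4,5,6,7,8,9}→112
  placing 0:e first → 168 extensions
  placing 1:a first → 168 extensions
  placing 3:b first → 144 extensions
total linear extensions = 480

480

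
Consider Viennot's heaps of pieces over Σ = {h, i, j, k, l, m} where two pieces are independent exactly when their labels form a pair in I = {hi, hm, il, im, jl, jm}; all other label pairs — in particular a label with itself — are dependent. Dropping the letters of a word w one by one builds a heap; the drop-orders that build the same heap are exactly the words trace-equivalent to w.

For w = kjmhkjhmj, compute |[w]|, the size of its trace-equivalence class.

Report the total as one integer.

12

piece 0:k — minimal
piece 1:j rests on {0:k}
piece 2:m rests on {0:k}
piece 3:h rests on {1:j}
piece 4:k rests on {2:m, 3:h}
piece 5:j rests on {4:k}
piece 6:h rests on {5:j}
piece 7:m rests on {4:k}
piece 8:j rests on {6:h}
minimal pieces: {0:k}
ways to finish when only these pieces remain (= sum over removing one remaining piece with nothing left below it):
  1 left: {7}→1  {8}→1
  2 left: {6,8}→1  {7,8}→2
  3 left: {5,6,8}→1  {6,7,8}→3
  4 left: {5,6,7,8}→4
  5 left: {4,5,6,7,8}→4
  6 left: {2,4,5,6,7,8}→4  {3,4,5,6,7,8}→4
  7 left: {1,3,4,5,6,7,8}→4  {2,3,4,5,6,7,8}→8
  placing 0:k first → 12 extensions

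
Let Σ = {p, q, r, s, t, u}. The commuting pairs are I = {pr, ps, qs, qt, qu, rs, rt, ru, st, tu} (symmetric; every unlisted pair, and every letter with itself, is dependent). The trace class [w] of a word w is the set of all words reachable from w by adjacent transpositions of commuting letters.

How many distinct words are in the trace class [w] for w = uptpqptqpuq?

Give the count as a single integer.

4

0(u) covers ∅
1(p) covers 0:u
2(t) covers 1:p
3(p) covers 2:t
4(q) covers 3:p
5(p) covers 4:q
6(t) covers 5:p
7(q) covers 5:p
8(p) covers 6:t, 7:q
9(u) covers 8:p
10(q) covers 8:p
floor of heap: 0:u
completions by unplaced set U, small U first (add the entries for U minus each lowest piece of U):
  |U|=1: {9}:1  {10}:1
  |U|=2: {9,10}:2
  |U|=3: {8,9,10}:2
  |U|=4: {6,8,9,10}:2  {7,8,9,10}:2
  |U|=5: {6,7,8,9,10}:4
  |U|=6: {5,6,7,8,9,10}:4
  |U|=7: {4,5,6,7,8,9,10}:4
  |U|=8: {3,4,5,6,7,8,9,10}:4
  |U|=9: {2,3,4,5,6,7,8,9,10}:4
  start at 0(u): 4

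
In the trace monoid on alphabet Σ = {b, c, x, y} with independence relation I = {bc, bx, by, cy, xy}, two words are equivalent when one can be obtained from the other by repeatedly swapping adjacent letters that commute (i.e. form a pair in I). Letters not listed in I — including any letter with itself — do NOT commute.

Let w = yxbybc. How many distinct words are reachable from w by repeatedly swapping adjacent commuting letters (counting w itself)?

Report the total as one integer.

90

0(y) covers ∅
1(x) covers ∅
2(b) covers ∅
3(y) covers 0:y
4(b) covers 2:b
5(c) covers 1:x
floor of heap: 0:y, 1:x, 2:b
completions by unplaced set U, small U first (add the entries for U minus each lowest piece of U):
  |U|=1: {3}:1  {4}:1  {5}:1
  |U|=2: {0,3}:1  {1,5}:1  {2,4}:1  {3,4}:2  {3,5}:2  {4,5}:2
  |U|=3: {0,3,4}:3  {0,3,5}:3  {1,3,5}:3  {1,4,5}:3  {2,3,4}:3  {2,4,5}:3  {3,4,5}:6
  |U|=4: {0,1,3,5}:6  {0,2,3,4}:6  {0,3,4,5}:12  {1,2,4,5}:6  {1,3,4,5}:12  {2,3,4,5}:12
  start at 0(y): 30
  start at 1(x): 30
  start at 2(b): 30
sum over floor = 90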